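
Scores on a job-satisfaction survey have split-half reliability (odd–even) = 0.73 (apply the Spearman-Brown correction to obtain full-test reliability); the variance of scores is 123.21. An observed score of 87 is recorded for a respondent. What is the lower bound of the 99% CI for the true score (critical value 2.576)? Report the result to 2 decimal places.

SD = √123.21 ≈ 11.1000
Full-length reliability (Spearman-Brown) = 2(0.73)/(1+0.73) ≈ 0.8439
SEM = 11.1000·√(1 − 0.8439) ≈ 4.3851
Margin = 2.576 · 4.3851 ≈ 11.2961
Lower limit = 87 − 11.2961 ≈ 75.7039

75.70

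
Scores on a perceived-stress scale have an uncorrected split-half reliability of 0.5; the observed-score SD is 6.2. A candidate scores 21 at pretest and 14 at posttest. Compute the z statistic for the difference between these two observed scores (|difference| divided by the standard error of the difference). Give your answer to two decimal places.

1.38

Full-length reliability (Spearman-Brown) = 2(0.5)/(1+0.5) ≈ 0.6667
SEM = 6.2000·√(1 − 0.6667) ≈ 3.5796
SE_diff = √2 · SEM ≈ 5.0623
z = 7 / 5.0623 ≈ 1.3828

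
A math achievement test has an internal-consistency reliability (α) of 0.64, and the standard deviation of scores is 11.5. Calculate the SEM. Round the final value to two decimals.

6.90

SEM = 11.500·√(1 − 0.640) ≈ 6.900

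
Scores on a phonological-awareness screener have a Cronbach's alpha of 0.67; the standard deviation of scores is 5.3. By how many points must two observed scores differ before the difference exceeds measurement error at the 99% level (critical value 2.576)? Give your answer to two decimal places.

11.09

SEM = 5.3000 × √(1 − 0.6700) = 5.3000 × √0.3300 ≈ 5.3000 × 0.5745 ≈ 3.0446
SE_diff = SEM × √2 ≈ 3.0446 × 1.4142 ≈ 4.3057
Minimum reliable difference = 2.576 × SE_diff ≈ 2.576 × 4.3057 ≈ 11.0916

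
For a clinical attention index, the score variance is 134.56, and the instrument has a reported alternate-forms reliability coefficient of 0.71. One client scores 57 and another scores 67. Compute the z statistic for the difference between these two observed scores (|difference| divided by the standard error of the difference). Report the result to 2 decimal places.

SD = √134.56 = 11.600
SEM = 11.600·√(1 − 0.710) ≈ 6.247
Standard error of the difference = 6.247·√2 ≈ 8.834
z = 10 / 8.834 ≈ 1.132

1.13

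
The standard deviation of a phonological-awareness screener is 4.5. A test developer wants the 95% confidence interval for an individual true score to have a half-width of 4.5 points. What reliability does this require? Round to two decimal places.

Required SEM = 4.5 / 1.96 ≈ 2.296
r = 1 − (2.296/4.5)² ≈ 1 − 0.260 ≈ 0.740

0.74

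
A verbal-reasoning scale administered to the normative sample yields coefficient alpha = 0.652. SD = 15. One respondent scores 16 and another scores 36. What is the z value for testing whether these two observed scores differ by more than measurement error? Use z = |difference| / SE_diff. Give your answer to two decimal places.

SEM = 15.000 × √(1 − 0.652) = 15.000 × √0.348 ≈ 15.000 × 0.590 ≈ 8.849
Standard error of the difference = 8.849·√2 ≈ 12.514
z = 20 / 12.514 ≈ 1.598

1.60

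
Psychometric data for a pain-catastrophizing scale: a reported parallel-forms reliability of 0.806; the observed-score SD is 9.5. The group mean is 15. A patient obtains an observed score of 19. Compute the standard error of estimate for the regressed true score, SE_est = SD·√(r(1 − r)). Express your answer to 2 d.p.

3.76

SE_est = SD · √(r(1 − r)) = 9.5000 · √0.1564 ≃ 9.5000 · 0.3954 ≃ 3.7566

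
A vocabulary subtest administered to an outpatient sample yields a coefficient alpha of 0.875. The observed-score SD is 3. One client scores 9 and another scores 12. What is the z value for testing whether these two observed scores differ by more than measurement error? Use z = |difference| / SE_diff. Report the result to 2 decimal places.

SEM = 3.000*√(1 − 0.875) ≈ 1.061
SE_diff = √2 * SEM ≈ 1.500
z = 3 / 1.500 ≈ 2.000

2.00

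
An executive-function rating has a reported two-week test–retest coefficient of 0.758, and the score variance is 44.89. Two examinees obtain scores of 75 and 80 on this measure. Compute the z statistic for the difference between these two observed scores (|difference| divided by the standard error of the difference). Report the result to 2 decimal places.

1.07

SD = √44.89 ≈ 6.700
SEM = 6.700×√(1 − 0.758) ≈ 3.296
SE_diff = SEM × √2 ≈ 3.296 × 1.414 ≈ 4.661
z = |75 − 80| / 4.661 = 5 / 4.661 ≈ 1.073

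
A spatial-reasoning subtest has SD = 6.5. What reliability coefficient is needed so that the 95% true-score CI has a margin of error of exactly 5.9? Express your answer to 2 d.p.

0.79

SEM needed = half-width / z = 5.9/1.96 ≈ 3.010
Required reliability = 1 − (SEM/SD)² = 1 − 0.214 ≈ 0.786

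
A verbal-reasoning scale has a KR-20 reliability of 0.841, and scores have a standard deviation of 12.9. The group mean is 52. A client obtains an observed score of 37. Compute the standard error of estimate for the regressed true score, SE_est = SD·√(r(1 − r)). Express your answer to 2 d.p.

4.72

SE_est = SD * √(r(1 − r)) = 12.900 * √0.134 ≈ 12.900 * 0.366 ≈ 4.717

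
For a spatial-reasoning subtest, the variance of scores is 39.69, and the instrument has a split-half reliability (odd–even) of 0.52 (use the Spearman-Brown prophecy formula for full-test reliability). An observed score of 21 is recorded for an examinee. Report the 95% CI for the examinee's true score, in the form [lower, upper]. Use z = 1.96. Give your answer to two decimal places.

[14.06, 27.94]

σ = 39.69^(1/2) = 6.3000
Full-length reliability (Spearman-Brown) = 2(0.52)/(1+0.52) ≃ 0.6842
SEM = 6.3000 · √(1 − 0.6842) = 6.3000 · √0.3158 ≃ 6.3000 · 0.5620 ≃ 3.5403
Margin = 1.96 · 3.5403 ≃ 6.9390
95% CI: 21 ± 6.9390 = [14.0610, 27.9390]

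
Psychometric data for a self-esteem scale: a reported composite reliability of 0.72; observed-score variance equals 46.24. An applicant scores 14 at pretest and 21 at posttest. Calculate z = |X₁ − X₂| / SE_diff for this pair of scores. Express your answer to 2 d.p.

SD = √46.24 = 6.800
SEM = 6.800·√(1 − 0.720) ≈ 3.598
SE_diff = √2 · SEM ≈ 5.089
z = |14 − 21| / 5.089 = 7 / 5.089 ≈ 1.376

1.38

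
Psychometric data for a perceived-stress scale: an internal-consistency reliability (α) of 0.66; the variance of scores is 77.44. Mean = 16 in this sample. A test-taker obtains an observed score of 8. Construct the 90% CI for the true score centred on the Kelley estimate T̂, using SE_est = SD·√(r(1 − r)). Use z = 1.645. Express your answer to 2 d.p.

[3.86, 17.58]

SD = √77.44 ≃ 8.8000
T̂ = 0.6600(8) + 0.3400(16) ≃ 10.7200
SE_est = 8.8000×√(0.6600×0.3400) ≃ 4.1686
90% CI: 10.7200 ± 6.8574 ≃ (3.8626, 17.5774)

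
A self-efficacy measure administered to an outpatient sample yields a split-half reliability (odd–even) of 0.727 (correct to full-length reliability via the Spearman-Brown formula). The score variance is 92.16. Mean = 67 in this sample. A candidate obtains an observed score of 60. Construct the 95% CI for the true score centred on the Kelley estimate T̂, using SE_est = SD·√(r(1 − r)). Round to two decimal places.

σ = 92.16^(1/2) = 9.600
r_full = 2·0.727 / (1 + 0.727) ≃ 0.842
T̂ = 0.842(60) + 0.158(67) ≃ 61.107
SE_est = 9.600·√[r(1 − r)] ≃ 3.502
CI = 61.107 ± 1.96 × 3.502 → [54.242, 67.971]

[54.24, 67.97]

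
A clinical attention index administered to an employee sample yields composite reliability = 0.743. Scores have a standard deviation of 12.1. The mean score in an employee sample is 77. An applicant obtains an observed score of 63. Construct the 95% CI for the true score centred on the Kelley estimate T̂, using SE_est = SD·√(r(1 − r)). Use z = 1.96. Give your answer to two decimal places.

T̂ = 0.7430(63) + 0.2570(77) ≈ 66.5980
SE_est = 12.1000×√(0.7430×0.2570) ≈ 5.2875
CI = 66.5980 ± 1.96 × 5.2875 → [56.2346, 76.9614]

[56.23, 76.96]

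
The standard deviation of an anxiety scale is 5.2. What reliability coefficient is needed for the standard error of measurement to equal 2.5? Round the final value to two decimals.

Required reliability = 1 − (SEM/SD)² = 1 − 0.231 ≈ 0.769

0.77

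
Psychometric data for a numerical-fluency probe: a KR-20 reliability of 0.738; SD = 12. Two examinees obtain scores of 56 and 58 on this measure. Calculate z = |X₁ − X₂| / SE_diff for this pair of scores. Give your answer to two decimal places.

0.23

SEM = 12.0000·√(1 − 0.7380) ≈ 6.1423
SE_diff = √2 · SEM ≈ 8.6865
z = 2 / 8.6865 ≈ 0.2302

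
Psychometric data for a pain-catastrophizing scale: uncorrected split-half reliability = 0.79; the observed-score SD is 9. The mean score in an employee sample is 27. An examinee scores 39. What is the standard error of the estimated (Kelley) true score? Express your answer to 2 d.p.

2.90

r_full = 2·0.79 / (1 + 0.79) ≈ 0.8827
SE_est = SD × √(r(1 − r)) = 9.0000 × √0.1036 ≈ 9.0000 × 0.3218 ≈ 2.8962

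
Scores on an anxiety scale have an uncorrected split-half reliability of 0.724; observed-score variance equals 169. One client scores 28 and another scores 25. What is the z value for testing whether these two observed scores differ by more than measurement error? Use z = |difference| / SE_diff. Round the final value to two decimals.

0.41

SD = √169 = 13.0000
r_full = 2·0.724 / (1 + 0.724) ≃ 0.8399
SEM = 13.0000 × √(1 − 0.8399) = 13.0000 × √0.1601 ≃ 13.0000 × 0.4001 ≃ 5.2015
Standard error of the difference = 5.2015·√2 ≃ 7.3560
z = 3 / 7.3560 ≃ 0.4078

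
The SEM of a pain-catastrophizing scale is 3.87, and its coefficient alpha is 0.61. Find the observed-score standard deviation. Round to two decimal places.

6.20

SD = SEM / √(1 − r) = 3.87 / √0.39000 ≈ 3.87 / 0.62450 ≈ 6.19696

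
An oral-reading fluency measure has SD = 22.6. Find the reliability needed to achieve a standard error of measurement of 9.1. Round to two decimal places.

r = 1 − (9.100/22.6)² ≈ 1 − 0.162 ≈ 0.838

0.84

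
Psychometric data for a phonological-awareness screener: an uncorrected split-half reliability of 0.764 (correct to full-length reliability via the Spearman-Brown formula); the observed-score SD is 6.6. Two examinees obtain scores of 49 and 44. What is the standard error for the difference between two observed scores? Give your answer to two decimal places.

Spearman-Brown: r = 2(0.764) / (1 + 0.764) = 1.528 / 1.764 ≃ 0.866
The standard error of measurement is 6.600*√(1 − 0.866) ≃ 6.600*0.366 ≃ 2.414.
Standard error of the difference = 2.414·√2 ≃ 3.414

3.41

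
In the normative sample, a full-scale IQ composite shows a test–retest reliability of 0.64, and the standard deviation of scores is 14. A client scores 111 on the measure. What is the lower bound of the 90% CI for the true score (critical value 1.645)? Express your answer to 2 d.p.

SEM = 14.00000*√(1 − 0.64000) ≈ 8.40000
1.645 * SEM ≈ 13.81800
Lower limit = 111 − 13.81800 ≈ 97.18200

97.18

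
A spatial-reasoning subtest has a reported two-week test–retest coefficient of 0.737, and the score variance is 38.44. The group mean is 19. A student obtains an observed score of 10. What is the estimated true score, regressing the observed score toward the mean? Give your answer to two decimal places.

T̂ = 0.7370(10) + 0.2630(19) ≈ 12.3670

12.37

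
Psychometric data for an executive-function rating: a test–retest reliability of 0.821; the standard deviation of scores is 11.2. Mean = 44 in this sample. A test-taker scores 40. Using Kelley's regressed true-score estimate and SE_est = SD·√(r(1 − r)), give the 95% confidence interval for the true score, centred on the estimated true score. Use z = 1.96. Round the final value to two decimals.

[32.30, 49.13]

T̂ = 0.82100(40) + 0.17900(44) ≈ 40.71600
SE_est = SD · √(r(1 − r)) = 11.20000 · √0.14696 ≈ 11.20000 · 0.38335 ≈ 4.29355
95% CI: 40.71600 ± 8.41535 ≈ (32.30065, 49.13135)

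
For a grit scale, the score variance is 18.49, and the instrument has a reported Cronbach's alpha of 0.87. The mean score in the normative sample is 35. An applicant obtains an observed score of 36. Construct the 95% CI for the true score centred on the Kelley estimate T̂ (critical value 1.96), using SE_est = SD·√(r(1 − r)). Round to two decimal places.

σ = 18.49^(1/2) = 4.300
T̂ = r·X + (1 − r)·M = 0.870×36 + 0.130×35 = 31.320 + 4.550 ≈ 35.870
SE_est = 4.300·√[r(1 − r)] ≈ 1.446
CI = 35.870 ± 1.96 × 1.446 → [33.036, 38.704]

[33.04, 38.70]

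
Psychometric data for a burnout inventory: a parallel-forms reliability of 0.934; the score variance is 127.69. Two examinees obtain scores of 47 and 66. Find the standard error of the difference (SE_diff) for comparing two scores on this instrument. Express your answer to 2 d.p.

σ = 127.69^(1/2) = 11.300
The standard error of measurement is 11.300·√(1 − 0.934) ≈ 11.300·0.257 ≈ 2.903.
Standard error of the difference = 2.903·√2 ≈ 4.105

4.11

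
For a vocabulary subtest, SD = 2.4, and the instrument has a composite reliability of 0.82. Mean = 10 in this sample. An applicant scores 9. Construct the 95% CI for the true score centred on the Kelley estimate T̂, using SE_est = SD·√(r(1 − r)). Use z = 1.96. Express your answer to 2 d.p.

[7.37, 10.99]

T̂ = r·X + (1 − r)·M = 0.82000×9 + 0.18000×10 = 7.38000 + 1.80000 ≈ 9.18000
SE_est = SD × √(r(1 − r)) = 2.40000 × √0.14760 ≈ 2.40000 × 0.38419 ≈ 0.92205
95% CI: 9.18000 ± 1.80722 ≈ (7.37278, 10.98722)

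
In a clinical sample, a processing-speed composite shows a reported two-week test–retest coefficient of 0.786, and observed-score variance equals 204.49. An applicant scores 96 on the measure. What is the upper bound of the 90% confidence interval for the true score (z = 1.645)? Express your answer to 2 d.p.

106.88

SD = √204.49 ≃ 14.3000
SEM = 14.3000 × √(1 − 0.7860) = 14.3000 × √0.2140 ≃ 14.3000 × 0.4626 ≃ 6.6152
1.645 × SEM ≃ 10.8820
Upper bound: 96 + 10.8820 = 106.8820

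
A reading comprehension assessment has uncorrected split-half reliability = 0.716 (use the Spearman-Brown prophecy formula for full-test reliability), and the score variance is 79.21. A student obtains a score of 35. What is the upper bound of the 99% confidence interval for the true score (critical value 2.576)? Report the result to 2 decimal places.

σ = 79.21^(1/2) = 8.9000
Spearman-Brown: r = 2(0.716) / (1 + 0.716) = 1.4320 / 1.7160 ≃ 0.8345
SEM = 8.9000×√(1 − 0.8345) ≃ 3.6207
2.576 × SEM ≃ 9.3269
Upper bound: 35 + 9.3269 = 44.3269

44.33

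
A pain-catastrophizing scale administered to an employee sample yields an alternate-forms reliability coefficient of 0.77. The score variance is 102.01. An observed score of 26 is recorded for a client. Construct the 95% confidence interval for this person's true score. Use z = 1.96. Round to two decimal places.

SD = √102.01 ≈ 10.100
The standard error of measurement is 10.100·√(1 − 0.770) ≈ 10.100·0.480 ≈ 4.844.
Margin = 1.96 · 4.844 ≈ 9.494
Interval: (16.506, 35.494)

[16.51, 35.49]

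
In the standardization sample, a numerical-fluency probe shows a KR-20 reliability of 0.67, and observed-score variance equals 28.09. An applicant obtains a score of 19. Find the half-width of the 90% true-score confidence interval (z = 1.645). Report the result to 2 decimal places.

5.01

SD = √28.09 = 5.30000
SEM = 5.30000·√(1 − 0.67000) ≃ 3.04462
Half-width = 1.645·3.04462 ≃ 5.00840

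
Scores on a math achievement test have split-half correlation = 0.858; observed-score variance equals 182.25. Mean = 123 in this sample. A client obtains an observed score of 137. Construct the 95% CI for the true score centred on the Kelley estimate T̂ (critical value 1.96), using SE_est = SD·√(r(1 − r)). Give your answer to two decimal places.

[128.90, 142.96]

σ = 182.25^(1/2) = 13.500
r_full = 2·0.858 / (1 + 0.858) ≈ 0.924
Estimated true score = 0.924*137 + (1 − 0.924)*123 ≈ 135.930
SE_est = 13.500*√(0.924*0.076) ≈ 3.587
95% CI: 135.930 ± 7.030 ≈ (128.900, 142.960)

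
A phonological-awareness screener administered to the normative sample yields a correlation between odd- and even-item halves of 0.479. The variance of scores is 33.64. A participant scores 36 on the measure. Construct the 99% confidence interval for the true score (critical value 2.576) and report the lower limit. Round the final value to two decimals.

σ = 33.64^(1/2) = 5.8000
r_full = 2·0.479 / (1 + 0.479) ≈ 0.6477
The standard error of measurement is 5.8000×√(1 − 0.6477) ≈ 5.8000×0.5935 ≈ 3.4424.
Half-width = 2.576×3.4424 ≈ 8.8677
Lower limit = 36 − 8.8677 ≈ 27.1323

27.13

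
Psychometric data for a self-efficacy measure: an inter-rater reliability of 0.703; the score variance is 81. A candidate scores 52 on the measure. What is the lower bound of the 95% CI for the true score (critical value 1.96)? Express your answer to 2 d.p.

SD = √81 ≈ 9.0000
The standard error of measurement is 9.0000*√(1 − 0.7030) ≈ 9.0000*0.5450 ≈ 4.9048.
1.96 * SEM ≈ 9.6134
Lower bound: 52 − 9.6134 = 42.3866

42.39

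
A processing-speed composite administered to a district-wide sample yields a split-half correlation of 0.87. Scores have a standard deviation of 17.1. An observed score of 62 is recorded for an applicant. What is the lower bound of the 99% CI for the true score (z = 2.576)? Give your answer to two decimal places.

Full-length reliability (Spearman-Brown) = 2(0.87)/(1+0.87) ≈ 0.9305
SEM = 17.1000 * √(1 − 0.9305) = 17.1000 * √0.0695 ≈ 17.1000 * 0.2637 ≈ 4.5087
Margin = 2.576 * 4.5087 ≈ 11.6143
Lower limit = 62 − 11.6143 ≈ 50.3857

50.39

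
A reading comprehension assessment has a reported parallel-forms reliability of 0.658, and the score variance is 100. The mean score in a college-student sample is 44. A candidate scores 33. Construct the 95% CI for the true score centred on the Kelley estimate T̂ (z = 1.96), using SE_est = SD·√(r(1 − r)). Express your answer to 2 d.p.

SD = √100 = 10.0000
T̂ = r·X + (1 − r)·M = 0.6580*33 + 0.3420*44 = 21.7140 + 15.0480 ≈ 36.7620
SE_est = 10.0000*√(0.6580*0.3420) ≈ 4.7438
CI = 36.7620 ± 1.96 * 4.7438 → [27.4642, 46.0598]

[27.46, 46.06]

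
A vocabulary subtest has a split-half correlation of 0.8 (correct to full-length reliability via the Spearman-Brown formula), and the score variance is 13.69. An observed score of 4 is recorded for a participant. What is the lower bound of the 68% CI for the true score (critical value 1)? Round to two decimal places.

σ = 13.69^(1/2) = 3.7000
r_full = 2·0.8 / (1 + 0.8) ≃ 0.8889
SEM = 3.7000*√(1 − 0.8889) ≃ 1.2333
Margin = 1 * 1.2333 ≃ 1.2333
Lower bound: 4 − 1.2333 = 2.7667

2.77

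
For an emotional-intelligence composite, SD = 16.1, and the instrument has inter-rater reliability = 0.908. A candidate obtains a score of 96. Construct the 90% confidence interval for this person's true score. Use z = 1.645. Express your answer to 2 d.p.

[87.97, 104.03]

The standard error of measurement is 16.10000*√(1 − 0.90800) ≈ 16.10000*0.30332 ≈ 4.88337.
Margin = 1.645 * 4.88337 ≈ 8.03315
90% CI: 96 ± 8.03315 = [87.96685, 104.03315]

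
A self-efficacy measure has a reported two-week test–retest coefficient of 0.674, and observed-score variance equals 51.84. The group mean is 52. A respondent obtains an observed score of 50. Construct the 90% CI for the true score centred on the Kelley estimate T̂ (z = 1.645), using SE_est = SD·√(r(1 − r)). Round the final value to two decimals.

SD = √51.84 ≈ 7.2000
T̂ = r·X + (1 − r)·M = 0.6740·50 + 0.3260·52 = 33.7000 + 16.9520 ≈ 50.6520
SE_est = SD · √(r(1 − r)) = 7.2000 · √0.2197 ≈ 7.2000 · 0.4687 ≈ 3.3750
CI = 50.6520 ± 1.645 · 3.3750 → [45.1002, 56.2038]

[45.10, 56.20]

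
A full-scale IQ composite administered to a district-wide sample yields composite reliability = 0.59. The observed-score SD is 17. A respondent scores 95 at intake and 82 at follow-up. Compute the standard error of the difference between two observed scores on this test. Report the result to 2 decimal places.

SEM = 17.0000 * √(1 − 0.5900) = 17.0000 * √0.4100 ≈ 17.0000 * 0.6403 ≈ 10.8853
SE_diff = SEM * √2 ≈ 10.8853 * 1.4142 ≈ 15.3942

15.39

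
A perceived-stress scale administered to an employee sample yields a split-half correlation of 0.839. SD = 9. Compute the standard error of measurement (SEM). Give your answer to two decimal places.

r_full = 2·0.839 / (1 + 0.839) ≃ 0.9125
SEM = 9.0000·√(1 − 0.9125) ≃ 2.6630

2.66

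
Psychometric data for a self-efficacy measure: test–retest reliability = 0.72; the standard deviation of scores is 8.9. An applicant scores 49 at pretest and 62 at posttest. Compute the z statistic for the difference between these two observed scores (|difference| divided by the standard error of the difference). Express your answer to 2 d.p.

SEM = 8.90000×√(1 − 0.72000) ≈ 4.70944
SE_diff = SEM × √2 ≈ 4.70944 × 1.41421 ≈ 6.66015
z = |49 − 62| / 6.66015 = 13 / 6.66015 ≈ 1.95191

1.95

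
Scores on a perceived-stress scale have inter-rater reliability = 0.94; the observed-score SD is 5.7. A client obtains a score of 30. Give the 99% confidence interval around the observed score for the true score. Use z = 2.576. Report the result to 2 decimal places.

SEM = 5.7000 × √(1 − 0.9400) = 5.7000 × √0.0600 ≈ 5.7000 × 0.2449 ≈ 1.3962
Margin = 2.576 × 1.3962 ≈ 3.5966
Interval: (26.4034, 33.5966)

[26.40, 33.60]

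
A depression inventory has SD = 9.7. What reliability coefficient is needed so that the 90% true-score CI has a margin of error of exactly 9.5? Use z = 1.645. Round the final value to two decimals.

0.65

SEM needed = half-width / z = 9.5/1.645 ≈ 5.775
r = 1 − (SEM / SD)² = 1 − (5.775 / 9.7)² ≈ 1 − 0.354 ≈ 0.646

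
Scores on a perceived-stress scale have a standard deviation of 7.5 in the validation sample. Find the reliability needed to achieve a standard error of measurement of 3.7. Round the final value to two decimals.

0.76

r = 1 − (3.700/7.5)² ≈ 1 − 0.243 ≈ 0.757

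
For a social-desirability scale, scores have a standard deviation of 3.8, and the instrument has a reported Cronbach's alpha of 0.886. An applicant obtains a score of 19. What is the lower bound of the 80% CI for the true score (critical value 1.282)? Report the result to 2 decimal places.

SEM = 3.800·√(1 − 0.886) ≈ 1.283
1.282 · SEM ≈ 1.645
Lower limit = 19 − 1.645 ≈ 17.355

17.36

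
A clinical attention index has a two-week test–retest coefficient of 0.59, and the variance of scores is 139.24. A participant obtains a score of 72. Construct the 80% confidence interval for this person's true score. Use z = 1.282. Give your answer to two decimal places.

[62.31, 81.69]

σ = 139.24^(1/2) = 11.800
SEM = 11.800·√(1 − 0.590) ≃ 7.556
1.282 · SEM ≃ 9.686
CI = 72 ± 9.686 → [62.314, 81.686]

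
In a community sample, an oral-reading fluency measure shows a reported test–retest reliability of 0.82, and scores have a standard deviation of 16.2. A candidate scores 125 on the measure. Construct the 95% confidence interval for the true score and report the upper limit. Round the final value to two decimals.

SEM = 16.200·√(1 − 0.820) ≈ 6.873
1.96 · SEM ≈ 13.471
Upper bound: 125 + 13.471 = 138.471

138.47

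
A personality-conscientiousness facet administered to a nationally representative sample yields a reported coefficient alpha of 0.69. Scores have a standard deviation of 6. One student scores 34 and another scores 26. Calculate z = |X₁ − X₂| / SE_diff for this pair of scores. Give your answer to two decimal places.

The standard error of measurement is 6.000×√(1 − 0.690) ≃ 6.000×0.557 ≃ 3.341.
SE_diff = SEM × √2 ≃ 3.341 × 1.414 ≃ 4.724
z = |34 − 26| / 4.724 = 8 / 4.724 ≃ 1.693

1.69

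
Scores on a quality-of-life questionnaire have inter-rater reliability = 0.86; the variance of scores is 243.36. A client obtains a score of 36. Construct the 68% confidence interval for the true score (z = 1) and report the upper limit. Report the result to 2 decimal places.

σ = 243.36^(1/2) = 15.6000
SEM = 15.6000 · √(1 − 0.8600) = 15.6000 · √0.1400 ≈ 15.6000 · 0.3742 ≈ 5.8370
1 · SEM ≈ 5.8370
Upper bound: 36 + 5.8370 = 41.8370

41.84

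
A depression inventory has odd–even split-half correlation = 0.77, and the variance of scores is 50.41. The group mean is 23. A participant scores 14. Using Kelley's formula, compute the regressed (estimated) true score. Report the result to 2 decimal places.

Spearman-Brown: r = 2(0.77) / (1 + 0.77) = 1.5400 / 1.7700 ≈ 0.8701
Estimated true score = 0.8701*14 + (1 − 0.8701)*23 ≈ 15.1695

15.17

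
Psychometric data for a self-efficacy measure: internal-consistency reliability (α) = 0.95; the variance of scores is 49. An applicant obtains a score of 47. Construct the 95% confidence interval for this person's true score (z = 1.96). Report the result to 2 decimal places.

[43.93, 50.07]

SD = √49 ≈ 7.00000
SEM = 7.00000 * √(1 − 0.95000) = 7.00000 * √0.05000 ≈ 7.00000 * 0.22361 ≈ 1.56525
Margin = 1.96 * 1.56525 ≈ 3.06789
Interval: (43.93211, 50.06789)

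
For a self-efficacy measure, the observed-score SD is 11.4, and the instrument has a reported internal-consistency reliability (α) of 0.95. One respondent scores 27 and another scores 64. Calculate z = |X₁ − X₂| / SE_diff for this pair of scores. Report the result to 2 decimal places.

The standard error of measurement is 11.4000×√(1 − 0.9500) ≈ 11.4000×0.2236 ≈ 2.5491.
SE_diff = SEM × √2 ≈ 2.5491 × 1.4142 ≈ 3.6050
z = 37 / 3.6050 ≈ 10.2635

10.26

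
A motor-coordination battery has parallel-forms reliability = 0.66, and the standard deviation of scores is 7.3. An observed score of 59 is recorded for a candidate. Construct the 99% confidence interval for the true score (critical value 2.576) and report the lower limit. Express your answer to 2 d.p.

SEM = 7.300×√(1 − 0.660) ≈ 4.257
2.576 × SEM ≈ 10.965
Lower limit = 59 − 10.965 ≈ 48.035

48.04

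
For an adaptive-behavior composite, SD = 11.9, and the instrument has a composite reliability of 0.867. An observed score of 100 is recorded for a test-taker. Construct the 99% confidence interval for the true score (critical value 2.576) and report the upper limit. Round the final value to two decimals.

SEM = 11.9000 · √(1 − 0.8670) = 11.9000 · √0.1330 ≃ 11.9000 · 0.3647 ≃ 4.3398
2.576 · SEM ≃ 11.1794
Upper bound: 100 + 11.1794 = 111.1794

111.18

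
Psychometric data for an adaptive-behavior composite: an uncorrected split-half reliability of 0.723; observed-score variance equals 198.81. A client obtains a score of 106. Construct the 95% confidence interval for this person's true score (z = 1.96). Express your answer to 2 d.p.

SD = √198.81 ≈ 14.10000
Full-length reliability (Spearman-Brown) = 2(0.723)/(1+0.723) ≈ 0.83923
SEM = 14.10000 × √(1 − 0.83923) = 14.10000 × √0.16077 ≈ 14.10000 × 0.40096 ≈ 5.65349
1.96 × SEM ≈ 11.08083
Interval: (94.91917, 117.08083)

[94.92, 117.08]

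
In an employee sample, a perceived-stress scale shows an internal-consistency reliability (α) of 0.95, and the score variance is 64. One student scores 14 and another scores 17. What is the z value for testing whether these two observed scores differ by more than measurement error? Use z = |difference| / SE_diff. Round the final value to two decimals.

1.19

SD = √64 = 8.00000
The standard error of measurement is 8.00000·√(1 − 0.95000) ≈ 8.00000·0.22361 ≈ 1.78885.
Standard error of the difference = 1.78885·√2 ≈ 2.52982
z = 3 / 2.52982 ≈ 1.18585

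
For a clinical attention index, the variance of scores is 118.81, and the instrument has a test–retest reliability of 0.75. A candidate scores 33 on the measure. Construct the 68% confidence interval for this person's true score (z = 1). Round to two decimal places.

[27.55, 38.45]

SD = √118.81 ≃ 10.90000
SEM = 10.90000 · √(1 − 0.75000) = 10.90000 · √0.25000 ≃ 10.90000 · 0.50000 ≃ 5.45000
1 · SEM ≃ 5.45000
Interval: (27.55000, 38.45000)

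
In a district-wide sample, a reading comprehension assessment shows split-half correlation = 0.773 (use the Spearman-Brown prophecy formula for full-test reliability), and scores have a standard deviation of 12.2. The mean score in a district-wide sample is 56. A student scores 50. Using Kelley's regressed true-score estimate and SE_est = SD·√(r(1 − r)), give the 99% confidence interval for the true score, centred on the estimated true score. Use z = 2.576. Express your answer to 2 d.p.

[40.27, 61.27]

Full-length reliability (Spearman-Brown) = 2(0.773)/(1+0.773) ≈ 0.872
Estimated true score = 0.872*50 + (1 − 0.872)*56 ≈ 50.768
SE_est = 12.200*√(0.872*0.128) ≈ 4.076
CI = 50.768 ± 2.576 * 4.076 → [40.268, 61.269]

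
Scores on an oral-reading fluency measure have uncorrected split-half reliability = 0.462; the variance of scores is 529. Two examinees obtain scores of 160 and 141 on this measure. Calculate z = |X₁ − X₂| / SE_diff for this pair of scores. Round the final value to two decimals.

0.96

σ = 529^(1/2) = 23.0000
r_full = 2·0.462 / (1 + 0.462) ≈ 0.6320
SEM = 23.0000 * √(1 − 0.6320) = 23.0000 * √0.3680 ≈ 23.0000 * 0.6066 ≈ 13.9523
SE_diff = SEM * √2 ≈ 13.9523 * 1.4142 ≈ 19.7315
z = 19 / 19.7315 ≈ 0.9629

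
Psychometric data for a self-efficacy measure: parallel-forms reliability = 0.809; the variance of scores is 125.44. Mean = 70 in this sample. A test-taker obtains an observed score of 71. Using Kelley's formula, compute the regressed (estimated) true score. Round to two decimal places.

70.81

Estimated true score = 0.8090·71 + (1 − 0.8090)·70 ≃ 70.8090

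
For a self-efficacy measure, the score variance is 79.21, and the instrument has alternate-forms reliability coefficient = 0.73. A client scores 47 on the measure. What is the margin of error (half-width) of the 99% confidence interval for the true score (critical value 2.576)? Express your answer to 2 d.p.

11.91

σ = 79.21^(1/2) = 8.9000
SEM = 8.9000×√(1 − 0.7300) ≈ 4.6246
Margin = 2.576 × 4.6246 ≈ 11.9129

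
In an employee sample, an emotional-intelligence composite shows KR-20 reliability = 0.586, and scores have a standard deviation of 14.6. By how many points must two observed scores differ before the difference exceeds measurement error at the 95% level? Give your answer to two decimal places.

The standard error of measurement is 14.600×√(1 − 0.586) ≈ 14.600×0.643 ≈ 9.394.
SE_diff = √2 × SEM ≈ 13.285
Smallest detectable difference = 1.96×13.285 ≈ 26.039

26.04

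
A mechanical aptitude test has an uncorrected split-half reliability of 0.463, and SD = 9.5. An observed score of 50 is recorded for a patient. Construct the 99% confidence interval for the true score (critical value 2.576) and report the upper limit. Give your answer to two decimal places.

64.83

Spearman-Brown: r = 2(0.463) / (1 + 0.463) = 0.926 / 1.463 ≈ 0.633
SEM = 9.500 * √(1 − 0.633) = 9.500 * √0.367 ≈ 9.500 * 0.606 ≈ 5.756
Margin = 2.576 * 5.756 ≈ 14.826
Upper limit = 50 + 14.826 ≈ 64.826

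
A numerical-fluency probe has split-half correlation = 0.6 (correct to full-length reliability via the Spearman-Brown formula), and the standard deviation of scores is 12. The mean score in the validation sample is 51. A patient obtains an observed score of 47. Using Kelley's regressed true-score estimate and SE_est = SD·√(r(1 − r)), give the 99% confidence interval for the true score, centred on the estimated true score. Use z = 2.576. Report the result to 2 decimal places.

Spearman-Brown: r = 2(0.6) / (1 + 0.6) = 1.2000 / 1.6000 ≈ 0.7500
T̂ = r·X + (1 − r)·M = 0.7500·47 + 0.2500·51 = 35.2500 + 12.7500 ≈ 48.0000
SE_est = 12.0000·√(0.7500·0.2500) ≈ 5.1962
CI = 48.0000 ± 2.576 · 5.1962 → [34.6147, 61.3853]

[34.61, 61.39]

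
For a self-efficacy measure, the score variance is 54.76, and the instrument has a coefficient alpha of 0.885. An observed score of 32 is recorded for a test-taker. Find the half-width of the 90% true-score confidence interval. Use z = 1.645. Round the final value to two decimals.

SD = √54.76 ≃ 7.4000
SEM = 7.4000*√(1 − 0.8850) ≃ 2.5095
Margin = 1.645 * 2.5095 ≃ 4.1281

4.13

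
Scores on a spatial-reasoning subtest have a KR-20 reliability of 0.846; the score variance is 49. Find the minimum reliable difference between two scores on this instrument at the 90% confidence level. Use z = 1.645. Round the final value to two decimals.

6.39

SD = √49 = 7.0000
SEM = 7.0000×√(1 − 0.8460) ≈ 2.7470
SE_diff = SEM × √2 ≈ 2.7470 × 1.4142 ≈ 3.8848
Smallest detectable difference = 1.645×3.8848 ≈ 6.3906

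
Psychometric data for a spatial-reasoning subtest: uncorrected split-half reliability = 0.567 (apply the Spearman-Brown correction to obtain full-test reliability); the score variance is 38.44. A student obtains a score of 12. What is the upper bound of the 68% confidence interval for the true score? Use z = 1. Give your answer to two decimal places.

SD = √38.44 = 6.20000
Spearman-Brown: r = 2(0.567) / (1 + 0.567) = 1.13400 / 1.56700 ≈ 0.72368
The standard error of measurement is 6.20000*√(1 − 0.72368) ≈ 6.20000*0.52567 ≈ 3.25913.
1 * SEM ≈ 3.25913
Upper limit = 12 + 3.25913 ≈ 15.25913

15.26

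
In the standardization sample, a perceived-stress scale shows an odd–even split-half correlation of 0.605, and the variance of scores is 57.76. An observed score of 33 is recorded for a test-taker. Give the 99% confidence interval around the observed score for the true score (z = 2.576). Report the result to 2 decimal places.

SD = √57.76 = 7.600
Spearman-Brown: r = 2(0.605) / (1 + 0.605) = 1.210 / 1.605 ≈ 0.754
SEM = 7.600 × √(1 − 0.754) = 7.600 × √0.246 ≈ 7.600 × 0.496 ≈ 3.770
Margin = 2.576 × 3.770 ≈ 9.712
Interval: (23.288, 42.712)

[23.29, 42.71]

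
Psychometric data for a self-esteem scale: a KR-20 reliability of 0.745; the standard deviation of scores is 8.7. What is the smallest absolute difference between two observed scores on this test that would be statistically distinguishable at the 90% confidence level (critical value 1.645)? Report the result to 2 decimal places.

SEM = 8.70000×√(1 − 0.74500) ≈ 4.39328
SE_diff = SEM × √2 ≈ 4.39328 × 1.41421 ≈ 6.21304
Minimum reliable difference = 1.645 × SE_diff ≈ 1.645 × 6.21304 ≈ 10.22046

10.22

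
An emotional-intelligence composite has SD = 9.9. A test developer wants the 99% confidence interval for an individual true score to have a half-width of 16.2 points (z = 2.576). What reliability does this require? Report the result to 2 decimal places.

0.60

Required SEM = 16.2 / 2.576 ≈ 6.289
r = 1 − (SEM / SD)² = 1 − (6.289 / 9.9)² ≈ 1 − 0.404 ≈ 0.596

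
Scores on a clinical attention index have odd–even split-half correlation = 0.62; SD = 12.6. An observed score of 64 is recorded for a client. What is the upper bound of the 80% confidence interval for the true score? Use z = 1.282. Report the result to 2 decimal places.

71.82

r_full = 2·0.62 / (1 + 0.62) ≈ 0.7654
The standard error of measurement is 12.6000×√(1 − 0.7654) ≈ 12.6000×0.4843 ≈ 6.1025.
Margin = 1.282 × 6.1025 ≈ 7.8234
Upper bound: 64 + 7.8234 = 71.8234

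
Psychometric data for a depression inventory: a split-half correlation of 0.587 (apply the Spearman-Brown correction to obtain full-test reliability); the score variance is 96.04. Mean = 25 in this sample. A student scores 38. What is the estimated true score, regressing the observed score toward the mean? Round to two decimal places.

Full-length reliability (Spearman-Brown) = 2(0.587)/(1+0.587) ≈ 0.7398
T̂ = r·X + (1 − r)·M = 0.7398*38 + 0.2602*25 ≈ 28.1109 + 6.5060 ≈ 34.6169

34.62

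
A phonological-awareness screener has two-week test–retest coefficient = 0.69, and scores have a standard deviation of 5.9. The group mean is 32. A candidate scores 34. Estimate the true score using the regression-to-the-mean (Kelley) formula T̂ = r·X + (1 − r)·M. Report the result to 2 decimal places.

33.38

T̂ = 0.69000(34) + 0.31000(32) ≈ 33.38000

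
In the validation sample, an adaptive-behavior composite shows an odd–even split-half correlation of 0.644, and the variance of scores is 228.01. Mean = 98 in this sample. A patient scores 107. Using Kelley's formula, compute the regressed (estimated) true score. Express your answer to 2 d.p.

105.05

r_full = 2·0.644 / (1 + 0.644) ≃ 0.78345
T̂ = 0.78345(107) + 0.21655(98) ≃ 105.05109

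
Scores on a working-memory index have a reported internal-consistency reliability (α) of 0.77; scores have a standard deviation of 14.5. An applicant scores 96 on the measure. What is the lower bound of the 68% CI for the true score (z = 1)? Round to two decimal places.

The standard error of measurement is 14.5000*√(1 − 0.7700) ≈ 14.5000*0.4796 ≈ 6.9540.
Margin = 1 * 6.9540 ≈ 6.9540
Lower bound: 96 − 6.9540 = 89.0460

89.05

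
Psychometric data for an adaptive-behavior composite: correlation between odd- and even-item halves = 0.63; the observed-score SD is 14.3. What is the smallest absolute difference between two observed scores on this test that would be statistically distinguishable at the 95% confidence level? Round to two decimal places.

18.88

Full-length reliability (Spearman-Brown) = 2(0.63)/(1+0.63) ≈ 0.7730
SEM = 14.3000 × √(1 − 0.7730) = 14.3000 × √0.2270 ≈ 14.3000 × 0.4764 ≈ 6.8131
Standard error of the difference = 6.8131·√2 ≈ 9.6351
Minimum reliable difference = 1.96 × SE_diff ≈ 1.96 × 9.6351 ≈ 18.8849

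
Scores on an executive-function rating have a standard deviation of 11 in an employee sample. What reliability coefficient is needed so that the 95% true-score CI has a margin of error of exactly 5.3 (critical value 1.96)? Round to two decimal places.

0.94

SEM needed = half-width / z = 5.3/1.96 ≈ 2.704
Required reliability = 1 − (SEM/SD)² = 1 − 0.060 ≈ 0.940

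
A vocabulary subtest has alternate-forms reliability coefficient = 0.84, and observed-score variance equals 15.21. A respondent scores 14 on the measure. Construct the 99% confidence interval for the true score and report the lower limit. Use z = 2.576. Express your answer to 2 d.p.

SD = √15.21 ≈ 3.90000
SEM = 3.90000 · √(1 − 0.84000) = 3.90000 · √0.16000 ≈ 3.90000 · 0.40000 ≈ 1.56000
Margin = 2.576 · 1.56000 ≈ 4.01856
Lower limit = 14 − 4.01856 ≈ 9.98144

9.98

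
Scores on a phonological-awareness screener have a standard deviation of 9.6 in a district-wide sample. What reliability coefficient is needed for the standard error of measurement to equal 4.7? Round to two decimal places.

0.76

r = 1 − (4.7000/9.6)² ≈ 1 − 0.2397 ≈ 0.7603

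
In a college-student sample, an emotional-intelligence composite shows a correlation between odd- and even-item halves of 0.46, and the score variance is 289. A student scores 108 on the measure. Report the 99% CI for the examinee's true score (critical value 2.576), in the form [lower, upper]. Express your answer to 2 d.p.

[81.37, 134.63]

SD = √289 = 17.000
Full-length reliability (Spearman-Brown) = 2(0.46)/(1+0.46) ≈ 0.630
SEM = 17.000 · √(1 − 0.630) = 17.000 · √0.370 ≈ 17.000 · 0.608 ≈ 10.339
Half-width = 2.576·10.339 ≈ 26.633
99% CI: 108 ± 26.633 = [81.367, 134.633]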